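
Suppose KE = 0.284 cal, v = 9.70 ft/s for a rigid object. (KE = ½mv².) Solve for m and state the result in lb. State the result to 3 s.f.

0.599 lb

Rearranging KE = ½mv² for m: m = 2·KE/v².
KE = 0.284 cal = 1.188 J; v = 9.70 ft/s = 2.957 m/s.
m = 0.2719 kg
0.2719 kg × (1 lb / 0.4536 kg) = 0.5994 lb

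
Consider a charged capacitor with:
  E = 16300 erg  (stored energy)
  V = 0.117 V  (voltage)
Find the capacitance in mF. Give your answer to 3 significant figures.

Rearranging: C = 2E/V².
E = 16300 erg = 0.001630 J; V = 0.117 V.
C = 0.2381 F
0.2381 F × (1 mF / 0.001000 F) = 238.1 mF

238 mF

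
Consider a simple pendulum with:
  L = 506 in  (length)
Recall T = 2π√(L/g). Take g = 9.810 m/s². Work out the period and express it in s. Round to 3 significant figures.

7.19 s

Directly: T = 2π√(L/g).
L = 506 in = 12.85 m; g = 9.810 m/s².
T = 7.192 s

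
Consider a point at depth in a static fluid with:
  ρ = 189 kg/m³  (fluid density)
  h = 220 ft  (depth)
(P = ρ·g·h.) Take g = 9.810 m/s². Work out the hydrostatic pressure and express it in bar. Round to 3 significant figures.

P is given directly by: P = ρgh.
ρ = 189 kg/m³; h = 220 ft = 67.06 m; g = 9.810 m/s².
P = 1.243×10^5 Pa
1.243×10^5 Pa × (1 bar / 1.000×10^5 Pa) = 1.243 bar

1.24 bar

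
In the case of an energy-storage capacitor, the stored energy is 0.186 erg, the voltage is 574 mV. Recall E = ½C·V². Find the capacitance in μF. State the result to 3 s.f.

Solving E = ½C·V² for C: C = 2E/V².
E = 0.186 erg = 1.860×10^-8 J; V = 574 mV = 0.5740 V.
C = 1.129×10^-7 F
1.129×10^-7 F × (1 μF / 1.000×10^-6 F) = 0.1129 μF

0.113 μF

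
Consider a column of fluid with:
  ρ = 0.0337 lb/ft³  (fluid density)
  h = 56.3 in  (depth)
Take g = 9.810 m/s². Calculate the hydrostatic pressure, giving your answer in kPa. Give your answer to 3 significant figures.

Directly: P = ρgh.
ρ = 0.0337 lb/ft³ = 0.5398 kg/m³; h = 56.3 in = 1.430 m; g = 9.810 m/s².
P = 7.573 Pa
7.573 Pa × (1 kPa / 1000 Pa) = 0.007573 kPa

0.00757 kPa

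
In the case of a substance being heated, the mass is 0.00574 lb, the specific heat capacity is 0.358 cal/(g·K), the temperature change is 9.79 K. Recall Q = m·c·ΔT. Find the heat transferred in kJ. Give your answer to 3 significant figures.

Q is given directly by: Q = mcΔT.
m = 0.00574 lb = 0.002604 kg; c = 0.358 cal/(g·K) = 1498 J/(kg·K); ΔT = 9.79 K.
Q = 38.18 J
38.18 J × (1 kJ / 1000 J) = 0.03818 kJ

0.0382 kJ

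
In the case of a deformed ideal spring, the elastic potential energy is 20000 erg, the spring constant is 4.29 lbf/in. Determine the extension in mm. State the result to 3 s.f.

Solving U = ½k·x² for x: x = √(2U/k).
U = 20000 erg = 0.002000 J; k = 4.29 lbf/in = 751.3 N/m.
x = 0.002307 m
0.002307 m × (1 mm / 0.001000 m) = 2.307 mm

2.31 mm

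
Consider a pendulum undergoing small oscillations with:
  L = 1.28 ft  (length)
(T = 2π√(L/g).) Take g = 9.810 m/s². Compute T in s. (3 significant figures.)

1.25 s

Directly: T = 2π√(L/g).
L = 1.28 ft = 0.3901 m; g = 9.810 m/s².
T = 1.253 s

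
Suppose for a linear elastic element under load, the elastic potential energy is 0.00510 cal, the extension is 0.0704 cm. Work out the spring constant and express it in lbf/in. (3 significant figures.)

492 lbf/in

Rearranging U = ½k·x² for k: k = 2U/x².
U = 0.00510 cal = 0.02134 J; x = 0.0704 cm = 7.040×10^-4 m.
k = 86109 N/m
86109 N/m × (1 lbf/in / 175.1 N/m) = 491.7 lbf/in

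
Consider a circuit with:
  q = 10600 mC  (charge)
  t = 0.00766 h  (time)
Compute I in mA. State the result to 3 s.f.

Solving q = I·t for I: I = q/t.
q = 10600 mC = 10.60 C; t = 0.00766 h = 27.58 s.
I = 0.3844 A
0.3844 A × (1 mA / 0.001000 A) = 384.4 mA

384 mA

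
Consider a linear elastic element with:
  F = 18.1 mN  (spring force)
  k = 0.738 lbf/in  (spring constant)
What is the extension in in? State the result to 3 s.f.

Solving F = k·x for x: x = F/k.
F = 18.1 mN = 0.01810 N; k = 0.738 lbf/in = 129.2 N/m.
x = 1.400×10^-4 m
1.400×10^-4 m × (1 in / 0.02540 m) = 0.005514 in

0.00551 in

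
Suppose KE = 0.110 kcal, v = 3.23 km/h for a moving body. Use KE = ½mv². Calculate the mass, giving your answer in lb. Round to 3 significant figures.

Solving KE = ½mv² for m: m = 2·KE/v².
KE = 0.110 kcal = 460.2 J; v = 3.23 km/h = 0.8972 m/s.
m = 1143 kg
1143 kg × (1 lb / 0.4536 kg) = 2521 lb

2520 lb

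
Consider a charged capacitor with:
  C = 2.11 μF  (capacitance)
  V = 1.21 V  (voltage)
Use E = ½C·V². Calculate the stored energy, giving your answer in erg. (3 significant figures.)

15.4 erg

Directly: E = ½CV².
C = 2.11 μF = 2.110×10^-6 F; V = 1.21 V.
E = 1.545×10^-6 J  (the unit combination reduces to kg·m²/s² = J)
1.545×10^-6 J × (1 erg / 1.000×10^-7 J) = 15.45 erg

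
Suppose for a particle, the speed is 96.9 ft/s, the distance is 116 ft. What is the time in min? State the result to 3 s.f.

Rearranging v = d/t for t: t = d/v.
v = 96.9 ft/s = 29.54 m/s; d = 116 ft = 35.36 m.
t = 1.197 s
1.197 s × (1 min / 60.00 s) = 0.01995 min

0.0200 min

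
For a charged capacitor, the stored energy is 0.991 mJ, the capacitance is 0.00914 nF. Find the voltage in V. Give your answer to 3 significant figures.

14700 V

Rearranging E = ½C·V² for V: V = √(2E/C).
E = 0.991 mJ = 9.910×10^-4 J; C = 0.00914 nF = 9.140×10^-12 F.
V = 14726 V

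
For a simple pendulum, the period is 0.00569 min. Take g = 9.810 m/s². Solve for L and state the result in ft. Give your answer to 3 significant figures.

Rearranging T = 2π√(L/g) for L: L = g·(T/2π)².
T = 0.00569 min = 0.3414 s; g = 9.810 m/s².
L = 0.02896 m
0.02896 m × (1 ft / 0.3048 m) = 0.09502 ft

0.0950 ft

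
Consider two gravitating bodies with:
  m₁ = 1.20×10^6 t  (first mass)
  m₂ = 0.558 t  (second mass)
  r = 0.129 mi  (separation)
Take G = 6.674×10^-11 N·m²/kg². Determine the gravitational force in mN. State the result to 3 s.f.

1.04 mN

From Newton's law of gravitation: F = Gm₁m₂/r².
m₁ = 1.20×10^6 t = 1.200×10^9 kg; m₂ = 0.558 t = 558.0 kg; r = 0.129 mi = 207.6 m; G = 6.674×10^-11 N·m²/kg².
F = 0.001037 N  (the unit combination reduces to kg·m/s² = N)
0.001037 N × (1 mN / 0.001000 N) = 1.037 mN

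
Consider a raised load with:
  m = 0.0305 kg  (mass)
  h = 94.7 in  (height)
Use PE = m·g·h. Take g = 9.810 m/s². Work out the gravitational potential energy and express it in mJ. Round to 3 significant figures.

720 mJ

Directly: PE = mgh.
m = 0.0305 kg; h = 94.7 in = 2.405 m; g = 9.810 m/s².
PE = 0.7197 J  (the unit combination reduces to kg·m²/s² = J)
0.7197 J × (1 mJ / 0.001000 J) = 719.7 mJ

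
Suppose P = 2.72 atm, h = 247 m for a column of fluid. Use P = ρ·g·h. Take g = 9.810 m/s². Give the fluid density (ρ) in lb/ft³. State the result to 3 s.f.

Solving P = ρ·g·h for ρ: ρ = P/(g·h).
P = 2.72 atm = 2.756×10^5 Pa; h = 247 m; g = 9.810 m/s².
ρ = 113.7 kg/m³
113.7 kg/m³ × (1 lb/ft³ / 16.02 kg/m³) = 7.101 lb/ft³

7.10 lb/ft³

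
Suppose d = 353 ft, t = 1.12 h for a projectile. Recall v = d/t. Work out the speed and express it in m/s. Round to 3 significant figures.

Directly: v = d/t.
d = 353 ft = 107.6 m; t = 1.12 h = 4032 s.
v = 0.02669 m/s

0.0267 m/s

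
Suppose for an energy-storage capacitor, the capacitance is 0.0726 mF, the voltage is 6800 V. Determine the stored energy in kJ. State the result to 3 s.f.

E is given directly by: E = ½CV².
C = 0.0726 mF = 7.260×10^-5 F; V = 6800 V.
E = 1679 J
1679 J × (1 kJ / 1000 J) = 1.679 kJ

1.68 kJ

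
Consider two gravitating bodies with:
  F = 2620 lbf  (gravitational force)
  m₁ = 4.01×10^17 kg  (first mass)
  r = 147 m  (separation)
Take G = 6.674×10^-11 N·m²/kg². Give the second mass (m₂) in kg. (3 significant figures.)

9.41 kg

From Newton's law of gravitation: m₂ = F·r²/(G·m₁).
F = 2620 lbf = 11654 N; m₁ = 4.01×10^17 kg; r = 147 m; G = 6.674×10^-11 N·m²/kg².
m₂ = 9.410 kg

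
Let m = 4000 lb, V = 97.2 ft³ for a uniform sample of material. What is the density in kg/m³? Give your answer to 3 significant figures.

ρ is given directly by: ρ = m/V.
m = 4000 lb = 1814 kg; V = 97.2 ft³ = 2.752 m³.
ρ = 659.2 kg/m³

659 kg/m³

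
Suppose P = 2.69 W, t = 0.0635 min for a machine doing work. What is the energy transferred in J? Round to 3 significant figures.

Rearranging: W = P·t.
P = 2.69 W; t = 0.0635 min = 3.810 s.
W = 10.25 J  (the unit combination reduces to kg·m²/s² = J)

10.2 J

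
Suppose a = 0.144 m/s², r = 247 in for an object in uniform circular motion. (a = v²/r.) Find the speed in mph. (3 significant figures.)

2.13 mph

Solving a = v²/r for v: v = √(a·r).
a = 0.144 m/s²; r = 247 in = 6.274 m.
v = 0.9505 m/s
0.9505 m/s × (1 mph / 0.4470 m/s) = 2.126 mph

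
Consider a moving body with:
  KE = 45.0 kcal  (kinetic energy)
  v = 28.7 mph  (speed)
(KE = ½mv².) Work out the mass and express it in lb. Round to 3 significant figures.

Rearranging KE = ½mv² for m: m = 2·KE/v².
KE = 45.0 kcal = 1.883×10^5 J; v = 28.7 mph = 12.83 m/s.
m = 2288 kg
2288 kg × (1 lb / 0.4536 kg) = 5043 lb

5040 lb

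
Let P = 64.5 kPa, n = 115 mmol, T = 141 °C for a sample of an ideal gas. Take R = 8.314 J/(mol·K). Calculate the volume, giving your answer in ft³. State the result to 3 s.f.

Rearranging PV = nRT for V: V = nRT/P.
P = 64.5 kPa = 64500 Pa; n = 115 mmol = 0.1150 mol; T = 141 °C = 414.1 K; R = 8.314 J/(mol·K).
V = 0.006139 m³
0.006139 m³ × (1 ft³ / 0.02832 m³) = 0.2168 ft³

0.217 ft³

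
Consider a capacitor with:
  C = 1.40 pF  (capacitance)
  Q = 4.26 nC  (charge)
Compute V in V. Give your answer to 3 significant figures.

3040 V

Rearranging: V = Q/C.
C = 1.40 pF = 1.400×10^-12 F; Q = 4.26 nC = 4.260×10^-9 C.
V = 3043 V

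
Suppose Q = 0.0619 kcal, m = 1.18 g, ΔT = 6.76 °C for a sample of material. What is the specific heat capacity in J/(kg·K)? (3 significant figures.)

32500 J/(kg·K)

Rearranging Q = m·c·ΔT for c: c = Q/(m·ΔT).
Q = 0.0619 kcal = 259.0 J; m = 1.18 g = 0.001180 kg; ΔT = 6.76 °C = 6.760 K.
c = 32468 J/(kg·K)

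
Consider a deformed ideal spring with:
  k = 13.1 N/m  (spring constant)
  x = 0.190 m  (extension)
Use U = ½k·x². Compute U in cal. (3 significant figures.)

Directly: U = ½kx².
k = 13.1 N/m; x = 0.190 m.
U = 0.2365 J  (the unit combination reduces to kg·m²/s² = J)
0.2365 J × (1 cal / 4.184 J) = 0.05651 cal

0.0565 cal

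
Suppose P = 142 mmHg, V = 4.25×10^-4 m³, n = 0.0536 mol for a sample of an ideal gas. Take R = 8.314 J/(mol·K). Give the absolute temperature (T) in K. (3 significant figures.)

Solving PV = nRT for T: T = PV/(nR).
P = 142 mmHg = 18932 Pa; V = 4.25×10^-4 m³; n = 0.0536 mol; R = 8.314 J/(mol·K).
T = 18.06 K

18.1 K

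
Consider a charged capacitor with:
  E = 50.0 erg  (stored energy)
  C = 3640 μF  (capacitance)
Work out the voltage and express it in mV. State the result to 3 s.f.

52.4 mV

Rearranging: V = √(2E/C).
E = 50.0 erg = 5.000×10^-6 J; C = 3640 μF = 0.003640 F.
V = 0.05241 V
0.05241 V × (1 mV / 0.001000 V) = 52.41 mV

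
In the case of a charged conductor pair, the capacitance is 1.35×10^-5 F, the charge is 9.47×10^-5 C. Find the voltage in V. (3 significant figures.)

Solving C = Q/V for V: V = Q/C.
C = 1.35×10^-5 F; Q = 9.47×10^-5 C.
V = 7.015 V  (the unit combination reduces to kg·m²/(A·s³) = V)

7.01 V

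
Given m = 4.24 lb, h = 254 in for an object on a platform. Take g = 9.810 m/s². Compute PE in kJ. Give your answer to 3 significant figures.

Directly: PE = mgh.
m = 4.24 lb = 1.923 kg; h = 254 in = 6.452 m; g = 9.810 m/s².
PE = 121.7 J
121.7 J × (1 kJ / 1000 J) = 0.1217 kJ

0.122 kJ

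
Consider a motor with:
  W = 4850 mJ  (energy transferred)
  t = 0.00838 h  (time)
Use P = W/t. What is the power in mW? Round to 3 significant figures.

Directly: P = W/t.
W = 4850 mJ = 4.850 J; t = 0.00838 h = 30.17 s.
P = 0.1608 W
0.1608 W × (1 mW / 0.001000 W) = 160.8 mW

161 mW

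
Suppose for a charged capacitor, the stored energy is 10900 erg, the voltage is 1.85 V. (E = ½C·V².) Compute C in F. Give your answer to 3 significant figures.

Solving E = ½C·V² for C: C = 2E/V².
E = 10900 erg = 0.001090 J; V = 1.85 V.
C = 6.370×10^-4 F

6.37×10^-4 F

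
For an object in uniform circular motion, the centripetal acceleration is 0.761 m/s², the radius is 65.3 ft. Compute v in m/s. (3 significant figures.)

3.89 m/s

Rearranging a = v²/r for v: v = √(a·r).
a = 0.761 m/s²; r = 65.3 ft = 19.90 m.
v = 3.892 m/s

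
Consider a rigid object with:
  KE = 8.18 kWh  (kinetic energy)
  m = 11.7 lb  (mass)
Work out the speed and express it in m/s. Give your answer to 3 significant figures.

3330 m/s

Rearranging KE = ½mv² for v: v = √(2·KE/m).
KE = 8.18 kWh = 2.945×10^7 J; m = 11.7 lb = 5.307 kg.
v = 3331 m/s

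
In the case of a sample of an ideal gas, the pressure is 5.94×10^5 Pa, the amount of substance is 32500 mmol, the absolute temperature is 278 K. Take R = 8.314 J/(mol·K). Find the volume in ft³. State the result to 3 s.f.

Rearranging: V = nRT/P.
P = 5.94×10^5 Pa; n = 32500 mmol = 32.50 mol; T = 278 K; R = 8.314 J/(mol·K).
V = 0.1265 m³
0.1265 m³ × (1 ft³ / 0.02832 m³) = 4.466 ft³

4.47 ft³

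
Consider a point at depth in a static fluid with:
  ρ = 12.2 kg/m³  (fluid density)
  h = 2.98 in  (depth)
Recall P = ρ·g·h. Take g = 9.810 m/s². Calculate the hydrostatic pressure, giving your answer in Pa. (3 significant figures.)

9.06 Pa

P is given directly by: P = ρgh.
ρ = 12.2 kg/m³; h = 2.98 in = 0.07569 m; g = 9.810 m/s².
P = 9.059 Pa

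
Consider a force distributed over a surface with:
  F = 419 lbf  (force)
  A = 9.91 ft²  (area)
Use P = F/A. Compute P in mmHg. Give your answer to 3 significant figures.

15.2 mmHg

Directly: P = F/A.
F = 419 lbf = 1864 N; A = 9.91 ft² = 0.9207 m².
P = 2024 Pa
2024 Pa × (1 mmHg / 133.3 Pa) = 15.18 mmHg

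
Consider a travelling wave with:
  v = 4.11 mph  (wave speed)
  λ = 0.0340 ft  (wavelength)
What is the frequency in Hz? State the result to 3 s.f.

Solving v = f·λ for f: f = v/λ.
v = 4.11 mph = 1.837 m/s; λ = 0.0340 ft = 0.01036 m.
f = 177.3 Hz

177 Hz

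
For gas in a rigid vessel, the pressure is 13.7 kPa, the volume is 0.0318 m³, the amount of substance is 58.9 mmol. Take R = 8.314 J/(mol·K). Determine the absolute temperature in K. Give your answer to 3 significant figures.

From the ideal-gas law: T = PV/(nR).
P = 13.7 kPa = 13700 Pa; V = 0.0318 m³; n = 58.9 mmol = 0.05890 mol; R = 8.314 J/(mol·K).
T = 889.7 K

890 K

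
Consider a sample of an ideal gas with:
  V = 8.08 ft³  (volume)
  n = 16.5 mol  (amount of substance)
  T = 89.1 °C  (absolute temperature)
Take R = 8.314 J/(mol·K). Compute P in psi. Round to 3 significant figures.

31.5 psi

From the ideal-gas law: P = nRT/V.
V = 8.08 ft³ = 0.2288 m³; n = 16.5 mol; T = 89.1 °C = 362.2 K; R = 8.314 J/(mol·K).
P = 2.172×10^5 Pa  (the unit combination reduces to kg/(m·s²) = Pa)
2.172×10^5 Pa × (1 psi / 6895 Pa) = 31.50 psi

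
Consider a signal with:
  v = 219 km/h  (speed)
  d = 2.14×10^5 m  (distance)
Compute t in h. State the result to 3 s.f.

Rearranging v = d/t for t: t = d/v.
v = 219 km/h = 60.83 m/s; d = 2.14×10^5 m.
t = 3518 s
3518 s × (1 h / 3600 s) = 0.9772 h

0.977 h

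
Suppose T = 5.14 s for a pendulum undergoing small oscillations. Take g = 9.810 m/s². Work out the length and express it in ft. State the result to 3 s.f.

21.5 ft

Rearranging: L = g·(T/2π)².
T = 5.14 s; g = 9.810 m/s².
L = 6.565 m
6.565 m × (1 ft / 0.3048 m) = 21.54 ft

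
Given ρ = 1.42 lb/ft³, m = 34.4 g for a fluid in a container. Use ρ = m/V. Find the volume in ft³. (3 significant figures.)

0.0534 ft³

Rearranging ρ = m/V for V: V = m/ρ.
ρ = 1.42 lb/ft³ = 22.75 kg/m³; m = 34.4 g = 0.03440 kg.
V = 0.001512 m³
0.001512 m³ × (1 ft³ / 0.02832 m³) = 0.05341 ft³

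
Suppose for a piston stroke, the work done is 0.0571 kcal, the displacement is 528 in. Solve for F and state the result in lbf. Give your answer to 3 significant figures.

Rearranging W = F·d for F: F = W/d.
W = 0.0571 kcal = 238.9 J; d = 528 in = 13.41 m.
F = 17.81 N
17.81 N × (1 lbf / 4.448 N) = 4.005 lbf

4.00 lbf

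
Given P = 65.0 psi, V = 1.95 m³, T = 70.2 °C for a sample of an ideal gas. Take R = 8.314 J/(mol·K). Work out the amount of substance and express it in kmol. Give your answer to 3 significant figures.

Rearranging PV = nRT for n: n = PV/(RT).
P = 65.0 psi = 4.482×10^5 Pa; V = 1.95 m³; T = 70.2 °C = 343.3 K; R = 8.314 J/(mol·K).
n = 306.1 mol
306.1 mol × (1 kmol / 1000 mol) = 0.3061 kmol

0.306 kmol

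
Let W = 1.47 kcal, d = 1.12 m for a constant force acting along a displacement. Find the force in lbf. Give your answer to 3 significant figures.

1230 lbf

Rearranging: F = W/d.
W = 1.47 kcal = 6150 J; d = 1.12 m.
F = 5491 N  (the unit combination reduces to kg·m/s² = N)
5491 N × (1 lbf / 4.448 N) = 1235 lbf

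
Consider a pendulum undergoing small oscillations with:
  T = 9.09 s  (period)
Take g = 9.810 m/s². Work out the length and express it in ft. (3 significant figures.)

Solving T = 2π√(L/g) for L: L = g·(T/2π)².
T = 9.09 s; g = 9.810 m/s².
L = 20.53 m
20.53 m × (1 ft / 0.3048 m) = 67.36 ft

67.4 ft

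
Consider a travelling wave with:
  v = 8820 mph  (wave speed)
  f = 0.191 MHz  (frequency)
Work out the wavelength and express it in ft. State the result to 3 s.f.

Rearranging: λ = v/f.
v = 8820 mph = 3943 m/s; f = 0.191 MHz = 1.910×10^5 Hz.
λ = 0.02064 m
0.02064 m × (1 ft / 0.3048 m) = 0.06773 ft

0.0677 ft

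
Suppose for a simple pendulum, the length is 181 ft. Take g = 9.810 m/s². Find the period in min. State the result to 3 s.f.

Directly: T = 2π√(L/g).
L = 181 ft = 55.17 m; g = 9.810 m/s².
T = 14.90 s
14.90 s × (1 min / 60.00 s) = 0.2483 min

0.248 min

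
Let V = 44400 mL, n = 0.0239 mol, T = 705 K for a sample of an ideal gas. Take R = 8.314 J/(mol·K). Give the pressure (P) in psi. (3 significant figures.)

0.458 psi

From the ideal-gas law: P = nRT/V.
V = 44400 mL = 0.04440 m³; n = 0.0239 mol; T = 705 K; R = 8.314 J/(mol·K).
P = 3155 Pa
3155 Pa × (1 psi / 6895 Pa) = 0.4576 psi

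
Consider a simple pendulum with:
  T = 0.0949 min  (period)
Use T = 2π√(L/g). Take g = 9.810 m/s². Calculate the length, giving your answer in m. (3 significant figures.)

8.06 m

Rearranging T = 2π√(L/g) for L: L = g·(T/2π)².
T = 0.0949 min = 5.694 s; g = 9.810 m/s².
L = 8.056 m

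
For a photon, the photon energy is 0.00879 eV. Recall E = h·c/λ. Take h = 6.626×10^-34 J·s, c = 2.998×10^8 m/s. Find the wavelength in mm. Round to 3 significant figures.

0.141 mm

Rearranging: λ = hc/E.
E = 0.00879 eV = 1.408×10^-21 J; h = 6.626×10^-34 J·s; c = 2.998×10^8 m/s.
λ = 1.411×10^-4 m
1.411×10^-4 m × (1 mm / 0.001000 m) = 0.1411 mm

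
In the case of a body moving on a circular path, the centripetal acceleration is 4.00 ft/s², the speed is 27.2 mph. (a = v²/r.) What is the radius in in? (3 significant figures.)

Solving a = v²/r for r: r = v²/a.
a = 4.00 ft/s² = 1.219 m/s²; v = 27.2 mph = 12.16 m/s.
r = 121.3 m
121.3 m × (1 in / 0.02540 m) = 4774 in

4770 in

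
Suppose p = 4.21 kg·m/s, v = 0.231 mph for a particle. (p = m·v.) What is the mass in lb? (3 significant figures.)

89.9 lb

Rearranging p = m·v for m: m = p/v.
p = 4.21 kg·m/s; v = 0.231 mph = 0.1033 m/s.
m = 40.77 kg
40.77 kg × (1 lb / 0.4536 kg) = 89.88 lb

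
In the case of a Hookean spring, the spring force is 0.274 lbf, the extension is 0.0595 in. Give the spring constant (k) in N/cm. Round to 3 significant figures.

8.06 N/cm

Rearranging F = k·x for k: k = F/x.
F = 0.274 lbf = 1.219 N; x = 0.0595 in = 0.001511 m.
k = 806.5 N/m
806.5 N/m × (1 N/cm / 100.0 N/m) = 8.065 N/cm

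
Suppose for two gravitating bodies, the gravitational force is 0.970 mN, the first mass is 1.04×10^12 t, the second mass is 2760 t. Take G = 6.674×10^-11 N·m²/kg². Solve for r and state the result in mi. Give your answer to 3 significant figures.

8730 mi

From Newton's law of gravitation: r = √(G·m₁m₂/F).
F = 0.970 mN = 9.700×10^-4 N; m₁ = 1.04×10^12 t = 1.040×10^15 kg; m₂ = 2760 t = 2.760×10^6 kg; G = 6.674×10^-11 N·m²/kg².
r = 1.405×10^7 m
1.405×10^7 m × (1 mi / 1609 m) = 8732 mi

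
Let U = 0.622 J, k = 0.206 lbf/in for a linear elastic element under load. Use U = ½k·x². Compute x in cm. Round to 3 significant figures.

18.6 cm

Rearranging U = ½k·x² for x: x = √(2U/k).
U = 0.622 J; k = 0.206 lbf/in = 36.08 N/m.
x = 0.1857 m
0.1857 m × (1 cm / 0.01000 m) = 18.57 cm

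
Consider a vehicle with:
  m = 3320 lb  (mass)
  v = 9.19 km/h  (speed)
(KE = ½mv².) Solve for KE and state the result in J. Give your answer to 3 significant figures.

4910 J

KE is given directly by: KE = ½mv².
m = 3320 lb = 1506 kg; v = 9.19 km/h = 2.553 m/s.
KE = 4907 J  (the unit combination reduces to kg·m²/s² = J)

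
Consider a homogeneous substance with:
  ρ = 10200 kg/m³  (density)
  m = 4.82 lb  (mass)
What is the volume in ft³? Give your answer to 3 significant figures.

0.00757 ft³

Solving ρ = m/V for V: V = m/ρ.
ρ = 10200 kg/m³; m = 4.82 lb = 2.186 kg.
V = 2.143×10^-4 m³
2.143×10^-4 m³ × (1 ft³ / 0.02832 m³) = 0.007570 ft³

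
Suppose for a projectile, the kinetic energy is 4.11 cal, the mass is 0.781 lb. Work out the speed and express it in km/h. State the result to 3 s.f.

Rearranging KE = ½mv² for v: v = √(2·KE/m).
KE = 4.11 cal = 17.20 J; m = 0.781 lb = 0.3543 kg.
v = 9.853 m/s
9.853 m/s × (1 km/h / 0.2778 m/s) = 35.47 km/h

35.5 km/h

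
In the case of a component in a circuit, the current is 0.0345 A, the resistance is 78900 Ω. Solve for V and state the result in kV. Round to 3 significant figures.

2.72 kV

From Ohm's law: V = IR.
I = 0.0345 A; R = 78900 Ω.
V = 2722 V  (the unit combination reduces to kg·m²/(A·s³) = V)
2722 V × (1 kV / 1000 V) = 2.722 kV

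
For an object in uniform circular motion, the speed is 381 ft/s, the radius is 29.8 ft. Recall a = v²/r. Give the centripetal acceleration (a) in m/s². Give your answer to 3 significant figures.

a is given directly by: a = v²/r.
v = 381 ft/s = 116.1 m/s; r = 29.8 ft = 9.083 m.
a = 1485 m/s²

1480 m/s²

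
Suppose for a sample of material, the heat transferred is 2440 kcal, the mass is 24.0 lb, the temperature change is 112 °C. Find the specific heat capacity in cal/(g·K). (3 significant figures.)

Solving Q = m·c·ΔT for c: c = Q/(m·ΔT).
Q = 2440 kcal = 1.021×10^7 J; m = 24.0 lb = 10.89 kg; ΔT = 112 °C = 112.0 K.
c = 8373 J/(kg·K)
8373 J/(kg·K) × (1 cal/(g·K) / 4184 J/(kg·K)) = 2.001 cal/(g·K)

2.00 cal/(g·K)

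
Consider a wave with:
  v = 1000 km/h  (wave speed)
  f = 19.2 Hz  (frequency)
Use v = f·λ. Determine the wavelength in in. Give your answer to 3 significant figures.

570 in

Solving v = f·λ for λ: λ = v/f.
v = 1000 km/h = 277.8 m/s; f = 19.2 Hz.
λ = 14.47 m
14.47 m × (1 in / 0.02540 m) = 569.6 in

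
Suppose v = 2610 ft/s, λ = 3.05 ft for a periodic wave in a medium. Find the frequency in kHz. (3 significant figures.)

Solving v = f·λ for f: f = v/λ.
v = 2610 ft/s = 795.5 m/s; λ = 3.05 ft = 0.9296 m.
f = 855.7 Hz
855.7 Hz × (1 kHz / 1000 Hz) = 0.8557 kHz

0.856 kHz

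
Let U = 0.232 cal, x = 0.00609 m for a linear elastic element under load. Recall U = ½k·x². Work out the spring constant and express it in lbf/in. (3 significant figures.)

Rearranging U = ½k·x² for k: k = 2U/x².
U = 0.232 cal = 0.9707 J; x = 0.00609 m.
k = 52345 N/m
52345 N/m × (1 lbf/in / 175.1 N/m) = 298.9 lbf/in

299 lbf/in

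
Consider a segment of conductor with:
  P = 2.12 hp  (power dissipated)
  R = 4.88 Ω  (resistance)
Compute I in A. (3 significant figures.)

18.0 A

Rearranging P = I²R for I: I = √(P/R).
P = 2.12 hp = 1581 W; R = 4.88 Ω.
I = 18.00 A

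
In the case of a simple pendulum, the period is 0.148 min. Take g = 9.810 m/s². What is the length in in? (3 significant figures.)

771 in

Rearranging T = 2π√(L/g) for L: L = g·(T/2π)².
T = 0.148 min = 8.880 s; g = 9.810 m/s².
L = 19.59 m
19.59 m × (1 in / 0.02540 m) = 771.4 in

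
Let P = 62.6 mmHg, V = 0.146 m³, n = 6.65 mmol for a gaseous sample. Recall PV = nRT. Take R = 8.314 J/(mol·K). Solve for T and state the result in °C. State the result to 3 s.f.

From the ideal-gas law: T = PV/(nR).
P = 62.6 mmHg = 8346 Pa; V = 0.146 m³; n = 6.65 mmol = 0.006650 mol; R = 8.314 J/(mol·K).
T = 22039 K
22039 K − 273.15 = 21766 °C

21800 °C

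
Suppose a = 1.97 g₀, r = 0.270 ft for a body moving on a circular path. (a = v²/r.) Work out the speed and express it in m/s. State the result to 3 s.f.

1.26 m/s

Solving a = v²/r for v: v = √(a·r).
a = 1.97 g₀ = 19.32 m/s²; r = 0.270 ft = 0.08230 m.
v = 1.261 m/s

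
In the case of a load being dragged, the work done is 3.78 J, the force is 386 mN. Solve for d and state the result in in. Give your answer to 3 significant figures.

386 in

Rearranging W = F·d for d: d = W/F.
W = 3.78 J; F = 386 mN = 0.3860 N.
d = 9.793 m
9.793 m × (1 in / 0.02540 m) = 385.5 in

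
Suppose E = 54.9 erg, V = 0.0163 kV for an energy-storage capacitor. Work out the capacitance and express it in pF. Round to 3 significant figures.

Solving E = ½C·V² for C: C = 2E/V².
E = 54.9 erg = 5.490×10^-6 J; V = 0.0163 kV = 16.30 V.
C = 4.133×10^-8 F
4.133×10^-8 F × (1 pF / 1.000×10^-12 F) = 41326 pF

41300 pF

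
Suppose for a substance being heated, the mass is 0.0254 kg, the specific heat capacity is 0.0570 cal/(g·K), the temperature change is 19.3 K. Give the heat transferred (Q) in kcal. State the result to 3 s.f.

0.0279 kcal

Directly: Q = mcΔT.
m = 0.0254 kg; c = 0.0570 cal/(g·K) = 238.5 J/(kg·K); ΔT = 19.3 K.
Q = 116.9 J
116.9 J × (1 kcal / 4184 J) = 0.02794 kcal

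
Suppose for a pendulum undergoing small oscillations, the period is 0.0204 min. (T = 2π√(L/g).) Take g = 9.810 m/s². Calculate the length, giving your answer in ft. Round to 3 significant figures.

1.22 ft

Solving T = 2π√(L/g) for L: L = g·(T/2π)².
T = 0.0204 min = 1.224 s; g = 9.810 m/s².
L = 0.3723 m
0.3723 m × (1 ft / 0.3048 m) = 1.221 ft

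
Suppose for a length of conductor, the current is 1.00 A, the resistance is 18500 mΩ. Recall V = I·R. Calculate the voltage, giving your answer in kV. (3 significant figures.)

0.0185 kV

Directly: V = IR.
I = 1.00 A; R = 18500 mΩ = 18.50 Ω.
V = 18.50 V  (the unit combination reduces to kg·m²/(A·s³) = V)
18.50 V × (1 kV / 1000 V) = 0.01850 kV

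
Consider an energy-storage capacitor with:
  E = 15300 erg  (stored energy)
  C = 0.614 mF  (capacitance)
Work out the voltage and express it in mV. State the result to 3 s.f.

Rearranging E = ½C·V² for V: V = √(2E/C).
E = 15300 erg = 0.001530 J; C = 0.614 mF = 6.140×10^-4 F.
V = 2.232 V
2.232 V × (1 mV / 0.001000 V) = 2232 mV

2230 mV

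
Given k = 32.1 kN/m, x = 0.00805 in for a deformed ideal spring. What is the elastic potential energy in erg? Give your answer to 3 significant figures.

6710 erg

Directly: U = ½kx².
k = 32.1 kN/m = 32100 N/m; x = 0.00805 in = 2.045×10^-4 m.
U = 6.710×10^-4 J
6.710×10^-4 J × (1 erg / 1.000×10^-7 J) = 6710 erg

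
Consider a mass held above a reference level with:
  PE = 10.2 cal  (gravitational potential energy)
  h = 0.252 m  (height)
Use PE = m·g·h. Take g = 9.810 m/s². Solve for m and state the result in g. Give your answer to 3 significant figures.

17300 g

Rearranging: m = PE/(g·h).
PE = 10.2 cal = 42.68 J; h = 0.252 m; g = 9.810 m/s².
m = 17.26 kg
17.26 kg × (1 g / 0.001000 kg) = 17263 g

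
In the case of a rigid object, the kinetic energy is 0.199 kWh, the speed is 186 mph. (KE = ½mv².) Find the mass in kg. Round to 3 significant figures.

207 kg

Solving KE = ½mv² for m: m = 2·KE/v².
KE = 0.199 kWh = 7.164×10^5 J; v = 186 mph = 83.15 m/s.
m = 207.2 kg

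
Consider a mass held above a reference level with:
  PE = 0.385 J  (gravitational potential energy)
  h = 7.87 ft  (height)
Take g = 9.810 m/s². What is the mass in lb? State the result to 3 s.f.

0.0361 lb

Solving PE = m·g·h for m: m = PE/(g·h).
PE = 0.385 J; h = 7.87 ft = 2.399 m; g = 9.810 m/s².
m = 0.01636 kg
0.01636 kg × (1 lb / 0.4536 kg) = 0.03607 lb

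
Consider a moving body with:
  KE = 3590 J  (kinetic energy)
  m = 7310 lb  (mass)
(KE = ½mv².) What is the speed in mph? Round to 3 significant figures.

3.29 mph

Rearranging: v = √(2·KE/m).
KE = 3590 J; m = 7310 lb = 3316 kg.
v = 1.472 m/s
1.472 m/s × (1 mph / 0.4470 m/s) = 3.292 mph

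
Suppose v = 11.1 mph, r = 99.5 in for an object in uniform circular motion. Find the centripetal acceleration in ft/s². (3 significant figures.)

Directly: a = v²/r.
v = 11.1 mph = 4.962 m/s; r = 99.5 in = 2.527 m.
a = 9.743 m/s²
9.743 m/s² × (1 ft/s² / 0.3048 m/s²) = 31.96 ft/s²

32.0 ft/s²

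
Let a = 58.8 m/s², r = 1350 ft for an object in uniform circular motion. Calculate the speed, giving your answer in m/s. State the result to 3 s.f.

156 m/s

Rearranging a = v²/r for v: v = √(a·r).
a = 58.8 m/s²; r = 1350 ft = 411.5 m.
v = 155.5 m/s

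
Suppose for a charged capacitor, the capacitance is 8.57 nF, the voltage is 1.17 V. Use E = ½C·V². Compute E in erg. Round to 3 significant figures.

E is given directly by: E = ½CV².
C = 8.57 nF = 8.570×10^-9 F; V = 1.17 V.
E = 5.866×10^-9 J  (the unit combination reduces to kg·m²/s² = J)
5.866×10^-9 J × (1 erg / 1.000×10^-7 J) = 0.05866 erg

0.0587 erg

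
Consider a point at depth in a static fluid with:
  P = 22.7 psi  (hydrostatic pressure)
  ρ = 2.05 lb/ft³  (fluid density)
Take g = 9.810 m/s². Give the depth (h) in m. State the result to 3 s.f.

Solving P = ρ·g·h for h: h = P/(ρ·g).
P = 22.7 psi = 1.565×10^5 Pa; ρ = 2.05 lb/ft³ = 32.84 kg/m³; g = 9.810 m/s².
h = 485.8 m

486 m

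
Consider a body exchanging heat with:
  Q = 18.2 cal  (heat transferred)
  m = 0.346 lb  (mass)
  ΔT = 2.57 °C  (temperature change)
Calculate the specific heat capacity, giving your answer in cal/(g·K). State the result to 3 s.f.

Rearranging Q = m·c·ΔT for c: c = Q/(m·ΔT).
Q = 18.2 cal = 76.15 J; m = 0.346 lb = 0.1569 kg; ΔT = 2.57 °C = 2.570 K.
c = 188.8 J/(kg·K)
188.8 J/(kg·K) × (1 cal/(g·K) / 4184 J/(kg·K)) = 0.04512 cal/(g·K)

0.0451 cal/(g·K)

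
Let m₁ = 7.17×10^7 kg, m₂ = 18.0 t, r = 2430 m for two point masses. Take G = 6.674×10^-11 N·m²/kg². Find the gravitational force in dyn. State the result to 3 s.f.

1.46 dyn

From Newton's law of gravitation: F = Gm₁m₂/r².
m₁ = 7.17×10^7 kg; m₂ = 18.0 t = 18000 kg; r = 2430 m; G = 6.674×10^-11 N·m²/kg².
F = 1.459×10^-5 N
1.459×10^-5 N × (1 dyn / 1.000×10^-5 N) = 1.459 dyn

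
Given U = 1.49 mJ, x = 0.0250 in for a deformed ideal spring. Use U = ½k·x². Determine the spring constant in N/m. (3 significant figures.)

7390 N/m

Rearranging U = ½k·x² for k: k = 2U/x².
U = 1.49 mJ = 0.001490 J; x = 0.0250 in = 6.350×10^-4 m.
k = 7390 N/m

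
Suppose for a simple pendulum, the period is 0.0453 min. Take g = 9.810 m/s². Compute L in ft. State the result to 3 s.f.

6.02 ft

Solving T = 2π√(L/g) for L: L = g·(T/2π)².
T = 0.0453 min = 2.718 s; g = 9.810 m/s².
L = 1.836 m
1.836 m × (1 ft / 0.3048 m) = 6.023 ft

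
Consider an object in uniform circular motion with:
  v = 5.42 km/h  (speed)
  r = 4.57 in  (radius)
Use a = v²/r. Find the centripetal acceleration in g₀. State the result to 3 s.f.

Directly: a = v²/r.
v = 5.42 km/h = 1.506 m/s; r = 4.57 in = 0.1161 m.
a = 19.53 m/s²
19.53 m/s² × (1 g₀ / 9.807 m/s²) = 1.991 g₀

1.99 g₀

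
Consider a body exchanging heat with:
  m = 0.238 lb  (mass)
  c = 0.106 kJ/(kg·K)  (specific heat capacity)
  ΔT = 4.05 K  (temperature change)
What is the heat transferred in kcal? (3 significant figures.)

Q is given directly by: Q = mcΔT.
m = 0.238 lb = 0.1080 kg; c = 0.106 kJ/(kg·K) = 106.0 J/(kg·K); ΔT = 4.05 K.
Q = 46.35 J
46.35 J × (1 kcal / 4184 J) = 0.01108 kcal

0.0111 kcal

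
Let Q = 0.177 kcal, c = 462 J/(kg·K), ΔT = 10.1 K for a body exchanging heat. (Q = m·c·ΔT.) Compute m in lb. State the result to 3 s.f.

Rearranging: m = Q/(c·ΔT).
Q = 0.177 kcal = 740.6 J; c = 462 J/(kg·K); ΔT = 10.1 K.
m = 0.1587 kg
0.1587 kg × (1 lb / 0.4536 kg) = 0.3499 lb

0.350 lb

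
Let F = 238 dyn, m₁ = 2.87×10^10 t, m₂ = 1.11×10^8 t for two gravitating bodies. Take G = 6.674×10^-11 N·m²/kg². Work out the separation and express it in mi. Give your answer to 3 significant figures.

1.86×10^5 mi

Rearranging F = G·m₁·m₂/r² for r: r = √(G·m₁m₂/F).
F = 238 dyn = 0.002380 N; m₁ = 2.87×10^10 t = 2.870×10^13 kg; m₂ = 1.11×10^8 t = 1.110×10^11 kg; G = 6.674×10^-11 N·m²/kg².
r = 2.989×10^8 m
2.989×10^8 m × (1 mi / 1609 m) = 1.857×10^5 mi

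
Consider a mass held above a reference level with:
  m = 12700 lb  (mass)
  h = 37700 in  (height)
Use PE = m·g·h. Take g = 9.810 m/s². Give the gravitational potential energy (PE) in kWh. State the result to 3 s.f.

Directly: PE = mgh.
m = 12700 lb = 5761 kg; h = 37700 in = 957.6 m; g = 9.810 m/s².
PE = 5.411×10^7 J
5.411×10^7 J × (1 kWh / 3.600×10^6 J) = 15.03 kWh

15.0 kWh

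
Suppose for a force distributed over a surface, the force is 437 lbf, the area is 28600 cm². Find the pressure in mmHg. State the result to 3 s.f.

Directly: P = F/A.
F = 437 lbf = 1944 N; A = 28600 cm² = 2.860 m².
P = 679.7 Pa
679.7 Pa × (1 mmHg / 133.3 Pa) = 5.098 mmHg

5.10 mmHg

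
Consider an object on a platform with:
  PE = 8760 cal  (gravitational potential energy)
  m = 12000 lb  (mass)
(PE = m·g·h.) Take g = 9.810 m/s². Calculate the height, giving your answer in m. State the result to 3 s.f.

Rearranging PE = m·g·h for h: h = PE/(m·g).
PE = 8760 cal = 36652 J; m = 12000 lb = 5443 kg; g = 9.810 m/s².
h = 0.6864 m

0.686 m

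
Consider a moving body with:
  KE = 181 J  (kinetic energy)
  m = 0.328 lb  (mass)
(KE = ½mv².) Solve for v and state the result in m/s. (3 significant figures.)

49.3 m/s

Solving KE = ½mv² for v: v = √(2·KE/m).
KE = 181 J; m = 0.328 lb = 0.1488 kg.
v = 49.33 m/s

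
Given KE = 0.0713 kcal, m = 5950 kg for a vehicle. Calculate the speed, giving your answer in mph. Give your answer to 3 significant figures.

Rearranging: v = √(2·KE/m).
KE = 0.0713 kcal = 298.3 J; m = 5950 kg.
v = 0.3167 m/s
0.3167 m/s × (1 mph / 0.4470 m/s) = 0.7084 mph

0.708 mph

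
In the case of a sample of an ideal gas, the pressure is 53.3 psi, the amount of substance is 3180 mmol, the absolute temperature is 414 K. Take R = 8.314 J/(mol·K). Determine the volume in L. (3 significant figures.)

29.8 L

From the ideal-gas law: V = nRT/P.
P = 53.3 psi = 3.675×10^5 Pa; n = 3180 mmol = 3.180 mol; T = 414 K; R = 8.314 J/(mol·K).
V = 0.02978 m³
0.02978 m³ × (1 L / 0.001000 m³) = 29.78 L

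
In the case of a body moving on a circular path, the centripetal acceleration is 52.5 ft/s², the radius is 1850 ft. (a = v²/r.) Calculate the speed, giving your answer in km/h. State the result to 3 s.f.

342 km/h

Rearranging: v = √(a·r).
a = 52.5 ft/s² = 16.00 m/s²; r = 1850 ft = 563.9 m.
v = 94.99 m/s
94.99 m/s × (1 km/h / 0.2778 m/s) = 342.0 km/h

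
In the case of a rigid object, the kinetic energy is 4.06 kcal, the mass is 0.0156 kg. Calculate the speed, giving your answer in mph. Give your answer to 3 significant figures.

Rearranging KE = ½mv² for v: v = √(2·KE/m).
KE = 4.06 kcal = 16987 J; m = 0.0156 kg.
v = 1476 m/s
1476 m/s × (1 mph / 0.4470 m/s) = 3301 mph

3300 mph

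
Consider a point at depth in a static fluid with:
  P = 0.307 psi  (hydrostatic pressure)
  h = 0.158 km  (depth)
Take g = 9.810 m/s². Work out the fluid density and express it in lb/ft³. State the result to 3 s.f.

Solving P = ρ·g·h for ρ: ρ = P/(g·h).
P = 0.307 psi = 2117 Pa; h = 0.158 km = 158.0 m; g = 9.810 m/s².
ρ = 1.366 kg/m³
1.366 kg/m³ × (1 lb/ft³ / 16.02 kg/m³) = 0.08525 lb/ft³

0.0853 lb/ft³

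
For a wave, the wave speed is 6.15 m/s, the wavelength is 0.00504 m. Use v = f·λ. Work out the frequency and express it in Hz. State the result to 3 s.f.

1220 Hz

Solving v = f·λ for f: f = v/λ.
v = 6.15 m/s; λ = 0.00504 m.
f = 1220 Hz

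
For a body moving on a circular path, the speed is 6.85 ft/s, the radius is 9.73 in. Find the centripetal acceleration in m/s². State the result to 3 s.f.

Directly: a = v²/r.
v = 6.85 ft/s = 2.088 m/s; r = 9.73 in = 0.2471 m.
a = 17.64 m/s²

17.6 m/s²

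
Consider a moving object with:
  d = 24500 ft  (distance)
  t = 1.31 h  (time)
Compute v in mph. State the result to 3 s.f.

Directly: v = d/t.
d = 24500 ft = 7468 m; t = 1.31 h = 4716 s.
v = 1.583 m/s
1.583 m/s × (1 mph / 0.4470 m/s) = 3.542 mph

3.54 mph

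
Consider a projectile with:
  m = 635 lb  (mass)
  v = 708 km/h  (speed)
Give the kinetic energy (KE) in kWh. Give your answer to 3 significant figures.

1.55 kWh

KE is given directly by: KE = ½mv².
m = 635 lb = 288.0 kg; v = 708 km/h = 196.7 m/s.
KE = 5.570×10^6 J
5.570×10^6 J × (1 kWh / 3.600×10^6 J) = 1.547 kWh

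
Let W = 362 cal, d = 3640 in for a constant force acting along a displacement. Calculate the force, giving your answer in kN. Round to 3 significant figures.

Rearranging: F = W/d.
W = 362 cal = 1515 J; d = 3640 in = 92.46 m.
F = 16.38 N
16.38 N × (1 kN / 1000 N) = 0.01638 kN

0.0164 kN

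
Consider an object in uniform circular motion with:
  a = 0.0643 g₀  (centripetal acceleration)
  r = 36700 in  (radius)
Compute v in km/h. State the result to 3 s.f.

87.3 km/h

Solving a = v²/r for v: v = √(a·r).
a = 0.0643 g₀ = 0.6306 m/s²; r = 36700 in = 932.2 m.
v = 24.24 m/s
24.24 m/s × (1 km/h / 0.2778 m/s) = 87.28 km/h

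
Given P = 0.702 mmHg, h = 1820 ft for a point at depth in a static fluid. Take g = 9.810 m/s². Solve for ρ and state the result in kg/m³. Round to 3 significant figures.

Rearranging P = ρ·g·h for ρ: ρ = P/(g·h).
P = 0.702 mmHg = 93.59 Pa; h = 1820 ft = 554.7 m; g = 9.810 m/s².
ρ = 0.01720 kg/m³

0.0172 kg/m³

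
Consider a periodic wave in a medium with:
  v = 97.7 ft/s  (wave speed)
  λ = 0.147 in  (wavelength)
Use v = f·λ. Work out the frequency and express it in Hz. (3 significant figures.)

7980 Hz

Rearranging v = f·λ for f: f = v/λ.
v = 97.7 ft/s = 29.78 m/s; λ = 0.147 in = 0.003734 m.
f = 7976 Hz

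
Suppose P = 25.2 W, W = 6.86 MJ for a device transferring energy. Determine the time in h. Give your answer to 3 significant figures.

Rearranging P = W/t for t: t = W/P.
P = 25.2 W; W = 6.86 MJ = 6.860×10^6 J.
t = 2.722×10^5 s
2.722×10^5 s × (1 h / 3600 s) = 75.62 h

75.6 h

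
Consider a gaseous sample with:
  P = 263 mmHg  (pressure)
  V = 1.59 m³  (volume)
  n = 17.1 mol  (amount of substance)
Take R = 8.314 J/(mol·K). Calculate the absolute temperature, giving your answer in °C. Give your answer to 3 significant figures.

Solving PV = nRT for T: T = PV/(nR).
P = 263 mmHg = 35064 Pa; V = 1.59 m³; n = 17.1 mol; R = 8.314 J/(mol·K).
T = 392.1 K
392.1 K − 273.15 = 119.0 °C

119 °C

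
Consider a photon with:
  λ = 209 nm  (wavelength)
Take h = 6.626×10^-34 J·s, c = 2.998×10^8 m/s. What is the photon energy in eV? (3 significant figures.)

5.93 eV

E is given directly by: E = hc/λ.
λ = 209 nm = 2.090×10^-7 m; h = 6.626×10^-34 J·s; c = 2.998×10^8 m/s.
E = 9.505×10^-19 J
9.505×10^-19 J × (1 eV / 1.602×10^-19 J) = 5.932 eV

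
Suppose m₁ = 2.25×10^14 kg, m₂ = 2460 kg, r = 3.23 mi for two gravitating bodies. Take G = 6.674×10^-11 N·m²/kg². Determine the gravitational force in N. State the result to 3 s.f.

1.37 N

From Newton's law of gravitation: F = Gm₁m₂/r².
m₁ = 2.25×10^14 kg; m₂ = 2460 kg; r = 3.23 mi = 5198 m; G = 6.674×10^-11 N·m²/kg².
F = 1.367 N  (the unit combination reduces to kg·m/s² = N)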